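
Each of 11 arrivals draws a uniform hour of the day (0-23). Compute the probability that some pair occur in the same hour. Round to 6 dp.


P(all different) = prod((24-i)/24 for i=0..10) = 0.065479
P(at least one match) = 1 - 0.065479 = 0.934521

0.934521


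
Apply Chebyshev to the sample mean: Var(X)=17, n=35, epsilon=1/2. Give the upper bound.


Var(Xbar) = Var(X)/n = 17/35
Chebyshev: P(|Xbar-mu| >= 1/2) <= Var(Xbar)/(1/2)^2 = (17/35)/(1/4) = 68/35
Bound exceeds 1, so trivial bound: 1

1


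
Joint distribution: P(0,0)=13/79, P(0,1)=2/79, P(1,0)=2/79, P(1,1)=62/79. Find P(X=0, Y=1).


Read from table: P(X=0, Y=1) = 2/79

2/79


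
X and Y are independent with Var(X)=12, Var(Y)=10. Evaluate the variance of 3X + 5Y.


Independence => Cov(X,Y)=0
Var(3X + 5Y) = 3^2*Var(X) + 5^2*Var(Y)
= 9*12 + 25*10 = 358

358


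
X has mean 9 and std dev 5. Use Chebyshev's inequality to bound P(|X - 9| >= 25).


k = 25/5 = 5
Chebyshev: P(|X-mu| >= k*sigma) <= 1/k^2 = 1/5^2 = 1/25

1/25


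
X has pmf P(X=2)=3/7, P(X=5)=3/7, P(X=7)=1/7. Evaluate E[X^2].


E[X^2] = sum(x^2 * P(x))
= 4*3/7 + 25*3/7 + 49*1/7
= 136/7

136/7


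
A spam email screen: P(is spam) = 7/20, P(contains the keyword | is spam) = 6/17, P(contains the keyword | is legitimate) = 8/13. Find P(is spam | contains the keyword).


P(A) = P(A|B)P(B) + P(A|B')P(B') = 6/17*7/20 + 8/13*13/20 = 89/170
P(B|A) = P(A|B)P(B)/P(A) = (21/170)/(89/170) = 21/89

21/89


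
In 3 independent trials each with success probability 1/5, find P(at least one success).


P(at least one) = 1 - P(none)
P(none) = (1 - 1/5)^3 = (4/5)^3 = 64/125
P(at least one) = 1 - 64/125 = 61/125

61/125


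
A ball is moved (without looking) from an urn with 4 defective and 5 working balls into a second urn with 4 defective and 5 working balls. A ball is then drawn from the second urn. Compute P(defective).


P(transfer defective) = 4/9; P(transfer working) = 5/9
If defective transferred: Urn II has 5 defective of 10, so P(defective|defective moved) = 1/2
If working transferred: Urn II has 4 defective of 10, so P(defective|working moved) = 2/5
By total probability: P(defective) = 4/9*1/2 + 5/9*2/5 = 4/9

4/9


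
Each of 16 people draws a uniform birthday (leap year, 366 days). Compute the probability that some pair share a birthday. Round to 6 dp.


P(all different) = prod((366-i)/366 for i=0..15) = 0.717059
P(at least one match) = 1 - 0.717059 = 0.282941

0.282941


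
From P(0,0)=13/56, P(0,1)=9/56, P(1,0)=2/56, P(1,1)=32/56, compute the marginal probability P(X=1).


P(X=1) = P(1,0)+P(1,1) = 2/56 + 32/56 = 34/56 = 17/28

17/28


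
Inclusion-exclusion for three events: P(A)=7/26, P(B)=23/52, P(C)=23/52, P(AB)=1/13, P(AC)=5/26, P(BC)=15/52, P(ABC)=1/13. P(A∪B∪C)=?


P(A∪B∪C) = P(A)+P(B)+P(C) - P(AB)-P(AC)-P(BC) + P(ABC)
= 7/26+23/52+23/52 - 1/13-5/26-15/52 + 1/13
= 35/52

35/52


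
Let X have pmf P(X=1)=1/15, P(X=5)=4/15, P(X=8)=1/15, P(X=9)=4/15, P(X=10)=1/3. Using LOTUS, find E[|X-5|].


E[|X-5|] = sum(g(x)*P(x))
= 4*1/15 + 0*4/15 + 3*1/15 + 4*4/15 + 5*1/3
= 16/5

16/5


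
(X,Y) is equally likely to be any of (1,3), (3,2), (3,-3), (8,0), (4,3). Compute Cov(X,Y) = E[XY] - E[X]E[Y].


E[X]=19/5, E[Y]=1, E[XY]=12/5
Cov(X,Y) = E[XY] - E[X]E[Y] = 12/5 - 19/5*1 = -7/5

-7/5


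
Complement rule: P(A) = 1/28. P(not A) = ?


P(A') = 1 - P(A) = 1 - 1/28 = 27/28

27/28


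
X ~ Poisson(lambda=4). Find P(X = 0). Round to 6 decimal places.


P(X=0) = e^(-4) * 4^0 / 0!
≈ 0.01831563889 * 1 / 1
≈ 0.018316

0.018316


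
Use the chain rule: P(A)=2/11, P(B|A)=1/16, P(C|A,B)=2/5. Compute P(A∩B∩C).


P(A∩B∩C) = P(A) * P(B|A) * P(C|A∩B)
= 2/11 * 1/16 * 2/5
= 1/88 * 2/5 = 1/220

1/220


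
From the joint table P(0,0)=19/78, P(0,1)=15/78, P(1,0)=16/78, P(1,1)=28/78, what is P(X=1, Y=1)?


Read from table: P(X=1, Y=1) = 28/78 = 14/39

14/39


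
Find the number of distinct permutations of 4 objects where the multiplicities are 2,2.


4! = 24
Denominator: 2!=2 * 2!=2
Coefficient = 24 / 4 = 6

6


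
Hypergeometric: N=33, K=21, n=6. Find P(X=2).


P(X=2) = C(21,2)*C(12,4) / C(33,6)
= 210*495 / 1107568
= 103950/1107568 = 675/7192

675/7192


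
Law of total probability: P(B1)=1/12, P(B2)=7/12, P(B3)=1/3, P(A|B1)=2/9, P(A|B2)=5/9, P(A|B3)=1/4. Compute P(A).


P(A) = P(A|B1)P(B1) + P(A|B2)P(B2) + P(A|B3)P(B3)
= 2/9*1/12 + 5/9*7/12 + 1/4*1/3
= 1/54 + 35/108 + 1/12 = 23/54

23/54


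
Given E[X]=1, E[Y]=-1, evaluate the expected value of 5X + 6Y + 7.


E[5X + 6Y + 7] = 5*E[X] + 6*E[Y] + 7
= (5)*(1) + (6)*(-1) + (7)
= 5 - 6 + 7 = 6

6


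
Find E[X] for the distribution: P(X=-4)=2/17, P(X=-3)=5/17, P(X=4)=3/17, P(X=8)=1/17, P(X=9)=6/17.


E[X] = sum(x * P(x))
= -4*2/17 - 3*5/17 + 4*3/17 + 8*1/17 + 9*6/17
= 3

3


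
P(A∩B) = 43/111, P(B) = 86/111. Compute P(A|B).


P(A|B) = P(A∩B)/P(B) = (43/111)/(86/111) = 43/86 = 1/2

1/2


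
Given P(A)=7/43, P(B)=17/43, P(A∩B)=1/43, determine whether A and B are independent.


P(A)*P(B) = 7/43*17/43 = 119/1849
P(A∩B) = 1/43 != 119/1849, so not independent

No, A and B are not independent


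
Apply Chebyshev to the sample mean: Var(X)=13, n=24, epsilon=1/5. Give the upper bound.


Var(Xbar) = Var(X)/n = 13/24
Chebyshev: P(|Xbar-mu| >= 1/5) <= Var(Xbar)/(1/5)^2 = (13/24)/(1/25) = 325/24
Bound exceeds 1, so trivial bound: 1

1


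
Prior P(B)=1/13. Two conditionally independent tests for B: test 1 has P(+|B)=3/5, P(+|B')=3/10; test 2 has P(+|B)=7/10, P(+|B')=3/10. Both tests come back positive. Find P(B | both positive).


After test 1: P(+) = 3/5*1/13 + 3/10*12/13 = 21/65
P(B|+) = (3/65)/(21/65) = 1/7
After test 2 (use post1 as new prior): P(+) = 7/10*1/7 + 3/10*6/7 = 5/14
P(B|+,+) = (1/10)/(5/14) = 7/25

7/25


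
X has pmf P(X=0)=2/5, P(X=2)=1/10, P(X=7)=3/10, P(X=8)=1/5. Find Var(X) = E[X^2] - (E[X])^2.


E[X] = 39/10, E[X^2] = 279/10
Var(X) = E[X^2] - (E[X])^2 = 279/10 - (39/10)^2 = 1269/100

1269/100


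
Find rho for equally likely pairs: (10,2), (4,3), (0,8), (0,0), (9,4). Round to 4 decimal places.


Cov(X,Y) = -2.0400, Var(X) = 18.2400, Var(Y) = 7.0400
rho = Cov/(sqrt(VarX)*sqrt(VarY)) = -0.1800

-0.1800


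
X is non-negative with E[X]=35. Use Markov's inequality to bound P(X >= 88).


Markov: P(X >= a) <= E[X]/a
P(X >= 88) <= 35/88

35/88


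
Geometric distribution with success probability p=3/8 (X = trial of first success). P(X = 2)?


P(X=2) = (1-p)^1 * p = (5/8)^1 * 3/8
= 5/8 * 3/8 = 15/64

15/64


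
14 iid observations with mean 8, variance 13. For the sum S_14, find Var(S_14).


By independence, Var(S_n) = n*Var(X_1) = 14*13 = 182

182


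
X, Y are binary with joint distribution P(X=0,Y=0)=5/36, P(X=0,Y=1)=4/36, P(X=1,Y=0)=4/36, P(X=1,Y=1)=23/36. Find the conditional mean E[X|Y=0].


P(Y=0) = 9/36
E[X|Y=0] = (0*5 + 1*4)/9 = 4/9

4/9


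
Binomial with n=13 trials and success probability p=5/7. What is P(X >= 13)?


P(X>=13) = P(X=13)
= 1220703125/96889010407
= 1220703125/96889010407

1220703125/96889010407


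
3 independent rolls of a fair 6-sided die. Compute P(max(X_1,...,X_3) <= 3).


P(max <= 3) = P(all X_i <= 3) = (P(X_1 <= 3))^3
= (3/6)^3 = (1/2)^3 = 1/8

1/8


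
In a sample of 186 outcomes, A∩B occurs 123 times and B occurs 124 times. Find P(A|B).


P(A|B) = P(A∩B)/P(B) = (123/186)/(124/186) = 123/124

123/124


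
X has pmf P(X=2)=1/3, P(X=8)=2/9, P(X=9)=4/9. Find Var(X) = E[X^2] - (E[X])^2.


E[X] = 58/9, E[X^2] = 464/9
Var(X) = E[X^2] - (E[X])^2 = 464/9 - (58/9)^2 = 812/81

812/81


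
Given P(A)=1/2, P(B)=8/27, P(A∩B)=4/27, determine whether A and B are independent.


P(A)*P(B) = 1/2*8/27 = 4/27
P(A∩B) = 4/27, which equals P(A)P(B), so independent

Yes, A and B are independent


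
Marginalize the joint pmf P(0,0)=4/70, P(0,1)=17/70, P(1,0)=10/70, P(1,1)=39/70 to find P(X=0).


P(X=0) = P(0,0)+P(0,1) = 4/70 + 17/70 = 21/70 = 3/10

3/10


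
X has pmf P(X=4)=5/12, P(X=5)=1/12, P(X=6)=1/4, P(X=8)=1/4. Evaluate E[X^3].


E[X^3] = sum(x^3 * P(x))
= 64*5/12 + 125*1/12 + 216*1/4 + 512*1/4
= 2629/12

2629/12


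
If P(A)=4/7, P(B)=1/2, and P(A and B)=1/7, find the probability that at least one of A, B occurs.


P(A∪B) = P(A) + P(B) - P(A∩B)
= 4/7 + 1/2 - 1/7 = 13/14

13/14


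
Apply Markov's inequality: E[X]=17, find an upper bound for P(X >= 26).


Markov: P(X >= a) <= E[X]/a
P(X >= 26) <= 17/26

17/26


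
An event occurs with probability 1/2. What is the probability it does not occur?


P(A') = 1 - P(A) = 1 - 1/2 = 1/2

1/2


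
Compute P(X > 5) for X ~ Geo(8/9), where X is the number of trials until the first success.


P(X > 5) = P(first 5 trials all fail) = (1-p)^5 = (1/9)^5 = 1/59049

1/59049


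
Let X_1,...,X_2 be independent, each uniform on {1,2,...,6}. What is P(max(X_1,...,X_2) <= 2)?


P(max <= 2) = P(all X_i <= 2) = (P(X_1 <= 2))^2
= (2/6)^2 = (1/3)^2 = 1/9

1/9


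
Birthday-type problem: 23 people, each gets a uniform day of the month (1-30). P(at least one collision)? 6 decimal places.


P(all different) = prod((30-i)/30 for i=0..22) = 0.000006
P(at least one match) = 1 - 0.000006 = 0.999994

0.999994


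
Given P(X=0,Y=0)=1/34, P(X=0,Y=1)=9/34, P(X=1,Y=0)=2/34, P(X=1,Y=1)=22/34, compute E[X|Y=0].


P(Y=0) = 3/34
E[X|Y=0] = (0*1 + 1*2)/3 = 2/3

2/3


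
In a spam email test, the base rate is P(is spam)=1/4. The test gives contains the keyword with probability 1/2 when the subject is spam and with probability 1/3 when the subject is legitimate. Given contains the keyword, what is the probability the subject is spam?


P(A) = P(A|B)P(B) + P(A|B')P(B') = 1/2*1/4 + 1/3*3/4 = 3/8
P(B|A) = P(A|B)P(B)/P(A) = (1/8)/(3/8) = 1/3

1/3


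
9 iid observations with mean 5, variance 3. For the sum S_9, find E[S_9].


E[S_n] = n*E[X_1] = 9*5 = 45

45


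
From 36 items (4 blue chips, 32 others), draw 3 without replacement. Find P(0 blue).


P(X=0) = C(4,0)*C(32,3) / C(36,3)
= 1*4960 / 7140
= 4960/7140 = 248/357

248/357


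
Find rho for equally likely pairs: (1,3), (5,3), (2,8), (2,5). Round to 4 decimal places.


Cov(X,Y) = -0.8750, Var(X) = 2.2500, Var(Y) = 4.1875
rho = Cov/(sqrt(VarX)*sqrt(VarY)) = -0.2851

-0.2851


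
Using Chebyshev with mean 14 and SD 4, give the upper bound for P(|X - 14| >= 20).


k = 20/4 = 5
Chebyshev: P(|X-mu| >= k*sigma) <= 1/k^2 = 1/5^2 = 1/25

1/25


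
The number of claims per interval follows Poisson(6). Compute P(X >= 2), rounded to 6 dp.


P(X>=2) = 1 - P(X<=1) = 1 - (e^(-6)*6^0/0! + e^(-6)*6^1/1!)
≈ 1 - (0.0024787522 + 0.0148725131)
= 1 - 0.0173512653 = 0.9826487347
≈ 0.982649

0.982649


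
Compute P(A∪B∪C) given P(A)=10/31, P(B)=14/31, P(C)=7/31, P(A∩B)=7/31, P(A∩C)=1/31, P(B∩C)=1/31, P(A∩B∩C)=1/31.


P(A∪B∪C) = P(A)+P(B)+P(C) - P(AB)-P(AC)-P(BC) + P(ABC)
= 10/31+14/31+7/31 - 7/31-1/31-1/31 + 1/31
= 23/31

23/31


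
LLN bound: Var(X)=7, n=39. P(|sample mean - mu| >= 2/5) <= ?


Var(Xbar) = Var(X)/n = 7/39
Chebyshev: P(|Xbar-mu| >= 2/5) <= Var(Xbar)/(2/5)^2 = (7/39)/(4/25) = 175/156
Bound exceeds 1, so trivial bound: 1

1


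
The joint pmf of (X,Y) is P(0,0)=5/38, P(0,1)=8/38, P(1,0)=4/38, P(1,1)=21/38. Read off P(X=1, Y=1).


Read from table: P(X=1, Y=1) = 21/38

21/38


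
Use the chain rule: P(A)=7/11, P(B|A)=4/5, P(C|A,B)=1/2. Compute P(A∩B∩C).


P(A∩B∩C) = P(A) * P(B|A) * P(C|A∩B)
= 7/11 * 4/5 * 1/2
= 28/55 * 1/2 = 14/55

14/55


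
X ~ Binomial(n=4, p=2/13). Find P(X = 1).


P(X=1) = C(4,1) * p^1 * (1-p)^3
= 4 * 2/13 * 1331/2197
= 10648/28561

10648/28561


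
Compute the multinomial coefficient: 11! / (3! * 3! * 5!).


11! = 39916800
Denominator: 3!=6 * 3!=6 * 5!=120
Coefficient = 39916800 / 4320 = 9240

9240


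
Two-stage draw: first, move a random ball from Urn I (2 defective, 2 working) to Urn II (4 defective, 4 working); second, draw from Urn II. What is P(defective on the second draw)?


P(transfer defective) = 2/4 = 1/2; P(transfer working) = 1/2
If defective transferred: Urn II has 5 defective of 9, so P(defective|defective moved) = 5/9
If working transferred: Urn II has 4 defective of 9, so P(defective|working moved) = 4/9
By total probability: P(defective) = 1/2*5/9 + 1/2*4/9 = 1/2

1/2


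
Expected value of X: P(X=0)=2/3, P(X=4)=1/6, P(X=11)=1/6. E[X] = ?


E[X] = sum(x * P(x))
= 0*2/3 + 4*1/6 + 11*1/6
= 5/2

5/2


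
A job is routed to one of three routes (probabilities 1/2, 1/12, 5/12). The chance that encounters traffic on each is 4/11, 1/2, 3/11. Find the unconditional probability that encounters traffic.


P(A) = P(A|B1)P(B1) + P(A|B2)P(B2) + P(A|B3)P(B3)
= 4/11*1/2 + 1/2*1/12 + 3/11*5/12
= 2/11 + 1/24 + 5/44 = 89/264

89/264


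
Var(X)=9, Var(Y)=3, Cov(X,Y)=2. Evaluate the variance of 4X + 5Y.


Var(4X + 5Y) = 4^2*Var(X) + 5^2*Var(Y) + 2*4*5*Cov(X,Y)
= 16*9 + 25*3 + 40*2
= 144 + 75 + 80 = 299

299


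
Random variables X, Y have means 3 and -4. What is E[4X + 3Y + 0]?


E[4X + 3Y + 0] = 4*E[X] + 3*E[Y] + 0
= (4)*(3) + (3)*(-4) + (0)
= 12 - 12 + 0 = 0

0


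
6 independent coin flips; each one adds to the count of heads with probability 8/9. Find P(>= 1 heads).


P(at least one) = 1 - P(none)
P(none) = (1 - 8/9)^6 = (1/9)^6 = 1/531441
P(at least one) = 1 - 1/531441 = 531440/531441

531440/531441


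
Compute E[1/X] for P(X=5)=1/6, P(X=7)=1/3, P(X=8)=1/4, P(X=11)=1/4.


E[1/X] = sum(g(x)*P(x))
= 1/5*1/6 + 1/7*1/3 + 1/8*1/4 + 1/11*1/4
= 4987/36960

4987/36960


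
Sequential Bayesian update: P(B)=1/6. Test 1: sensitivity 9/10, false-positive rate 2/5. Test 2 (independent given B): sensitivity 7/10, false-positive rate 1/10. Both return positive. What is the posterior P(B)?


After test 1: P(+) = 9/10*1/6 + 2/5*5/6 = 29/60
P(B|+) = (3/20)/(29/60) = 9/29
After test 2 (use post1 as new prior): P(+) = 7/10*9/29 + 1/10*20/29 = 83/290
P(B|+,+) = (63/290)/(83/290) = 63/83

63/83


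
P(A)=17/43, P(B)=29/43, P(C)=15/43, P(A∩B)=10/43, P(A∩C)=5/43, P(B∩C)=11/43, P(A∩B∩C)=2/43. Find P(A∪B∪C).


P(A∪B∪C) = P(A)+P(B)+P(C) - P(AB)-P(AC)-P(BC) + P(ABC)
= 17/43+29/43+15/43 - 10/43-5/43-11/43 + 2/43
= 37/43

37/43


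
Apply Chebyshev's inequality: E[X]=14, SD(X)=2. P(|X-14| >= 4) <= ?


k = 4/2 = 2
Chebyshev: P(|X-mu| >= k*sigma) <= 1/k^2 = 1/2^2 = 1/4

1/4


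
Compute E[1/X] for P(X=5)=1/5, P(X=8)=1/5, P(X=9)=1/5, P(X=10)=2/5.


E[1/X] = sum(g(x)*P(x))
= 1/5*1/5 + 1/8*1/5 + 1/9*1/5 + 1/10*2/5
= 229/1800

229/1800


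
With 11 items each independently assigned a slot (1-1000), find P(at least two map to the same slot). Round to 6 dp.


P(all different) = prod((1000-i)/1000 for i=0..10) = 0.946302
P(at least one match) = 1 - 0.946302 = 0.053698

0.053698


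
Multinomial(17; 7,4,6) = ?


17! = 355687428096000
Denominator: 7!=5040 * 4!=24 * 6!=720
Coefficient = 355687428096000 / 87091200 = 4084080

4084080


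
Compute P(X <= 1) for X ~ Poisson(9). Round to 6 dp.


P(X<=1) = e^(-9)*9^0/0! + e^(-9)*9^1/1!
≈ 0.0001234098 + 0.0011106882
= 0.0012340980
≈ 0.001234

0.001234


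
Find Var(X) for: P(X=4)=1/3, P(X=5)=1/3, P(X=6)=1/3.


E[X] = 5, E[X^2] = 77/3
Var(X) = E[X^2] - (E[X])^2 = 77/3 - (5)^2 = 2/3

2/3


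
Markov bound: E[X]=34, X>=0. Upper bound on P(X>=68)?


Markov: P(X >= a) <= E[X]/a
P(X >= 68) <= 34/68 = 1/2

1/2


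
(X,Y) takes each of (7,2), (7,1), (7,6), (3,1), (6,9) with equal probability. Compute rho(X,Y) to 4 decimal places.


Cov(X,Y) = 1.2000, Var(X) = 2.4000, Var(Y) = 10.1600
rho = Cov/(sqrt(VarX)*sqrt(VarY)) = 0.2430

0.2430


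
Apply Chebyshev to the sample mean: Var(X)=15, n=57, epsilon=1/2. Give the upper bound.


Var(Xbar) = Var(X)/n = 15/57
Chebyshev: P(|Xbar-mu| >= 1/2) <= Var(Xbar)/(1/2)^2 = (5/19)/(1/4) = 20/19
Bound exceeds 1, so trivial bound: 1

1


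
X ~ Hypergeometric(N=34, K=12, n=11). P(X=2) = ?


P(X=2) = C(12,2)*C(22,9) / C(34,11)
= 66*497420 / 286097760
= 32829720/286097760 = 16093/140244

16093/140244


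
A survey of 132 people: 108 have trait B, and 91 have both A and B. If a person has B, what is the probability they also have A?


P(A|B) = P(A∩B)/P(B) = (91/132)/(108/132) = 91/108

91/108


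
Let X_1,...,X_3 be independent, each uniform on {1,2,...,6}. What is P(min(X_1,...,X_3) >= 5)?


P(min >= 5) = P(all X_i >= 5) = (P(X_1 >= 5))^3
= (2/6)^3 = (1/3)^3 = 1/27

1/27


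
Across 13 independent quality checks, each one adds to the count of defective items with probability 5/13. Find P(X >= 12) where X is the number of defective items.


P(X>=12) = P(X=12) + P(X=13)
= 1953125000/23298085122481 + 1220703125/302875106592253
= 26611328125/302875106592253

26611328125/302875106592253


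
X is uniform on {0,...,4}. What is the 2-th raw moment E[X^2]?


E[X^2] = (1/5) * sum(x^2 for x=0..4)
= 30/5 = 6

6


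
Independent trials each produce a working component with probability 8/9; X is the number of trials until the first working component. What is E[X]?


For geometric (trials until first success), E[X] = 1/p = 1/(8/9) = 9/8

9/8


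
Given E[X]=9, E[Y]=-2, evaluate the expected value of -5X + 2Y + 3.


E[-5X + 2Y + 3] = -5*E[X] + 2*E[Y] + 3
= (-5)*(9) + (2)*(-2) + (3)
= -45 - 4 + 3 = -46

-46


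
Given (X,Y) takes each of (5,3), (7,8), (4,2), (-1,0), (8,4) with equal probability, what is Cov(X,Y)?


E[X]=23/5, E[Y]=17/5, E[XY]=111/5
Cov(X,Y) = E[XY] - E[X]E[Y] = 111/5 - 23/5*17/5 = 164/25

164/25


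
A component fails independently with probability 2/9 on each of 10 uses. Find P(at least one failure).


P(at least one) = 1 - P(none)
P(none) = (1 - 2/9)^10 = (7/9)^10 = 282475249/3486784401
P(at least one) = 1 - 282475249/3486784401 = 3204309152/3486784401

3204309152/3486784401


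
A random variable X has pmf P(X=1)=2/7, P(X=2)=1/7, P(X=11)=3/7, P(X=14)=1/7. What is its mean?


E[X] = sum(x * P(x))
= 1*2/7 + 2*1/7 + 11*3/7 + 14*1/7
= 51/7

51/7


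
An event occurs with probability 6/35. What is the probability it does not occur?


P(A') = 1 - P(A) = 1 - 6/35 = 29/35

29/35


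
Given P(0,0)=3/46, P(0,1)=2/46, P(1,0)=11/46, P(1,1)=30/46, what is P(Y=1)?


P(Y=1) = P(0,1)+P(1,1) = 2/46 + 30/46 = 32/46 = 16/23

16/23


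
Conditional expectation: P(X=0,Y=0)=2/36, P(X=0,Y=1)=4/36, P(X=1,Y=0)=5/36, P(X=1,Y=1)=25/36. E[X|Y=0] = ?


P(Y=0) = 7/36
E[X|Y=0] = (0*2 + 1*5)/7 = 5/7

5/7


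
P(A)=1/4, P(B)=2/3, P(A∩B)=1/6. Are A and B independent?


P(A)*P(B) = 1/4*2/3 = 1/6
P(A∩B) = 1/6, which equals P(A)P(B), so independent

Yes, A and B are independent


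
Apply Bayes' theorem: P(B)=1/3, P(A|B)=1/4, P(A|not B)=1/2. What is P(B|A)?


P(A) = P(A|B)P(B) + P(A|B')P(B') = 1/4*1/3 + 1/2*2/3 = 5/12
P(B|A) = P(A|B)P(B)/P(A) = (1/12)/(5/12) = 1/5

1/5


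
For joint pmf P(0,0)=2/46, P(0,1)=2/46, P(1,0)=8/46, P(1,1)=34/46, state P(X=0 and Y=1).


Read from table: P(X=0, Y=1) = 2/46 = 1/23

1/23


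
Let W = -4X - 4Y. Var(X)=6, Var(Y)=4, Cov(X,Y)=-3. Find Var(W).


Var(-4X - 4Y) = (-4)^2*Var(X) + (-4)^2*Var(Y) + 2*(-4)*(-4)*Cov(X,Y)
= 16*6 + 16*4 + 32*(-3)
= 96 + 64 - 96 = 64

64


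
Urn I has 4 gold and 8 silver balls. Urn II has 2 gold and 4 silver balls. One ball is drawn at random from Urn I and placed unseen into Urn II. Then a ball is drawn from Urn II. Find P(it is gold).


P(transfer gold) = 4/12 = 1/3; P(transfer silver) = 2/3
If gold transferred: Urn II has 3 gold of 7, so P(gold|gold moved) = 3/7
If silver transferred: Urn II has 2 gold of 7, so P(gold|silver moved) = 2/7
By total probability: P(gold) = 1/3*3/7 + 2/3*2/7 = 1/3

1/3


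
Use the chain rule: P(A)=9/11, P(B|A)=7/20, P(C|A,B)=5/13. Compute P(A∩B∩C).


P(A∩B∩C) = P(A) * P(B|A) * P(C|A∩B)
= 9/11 * 7/20 * 5/13
= 63/220 * 5/13 = 63/572

63/572


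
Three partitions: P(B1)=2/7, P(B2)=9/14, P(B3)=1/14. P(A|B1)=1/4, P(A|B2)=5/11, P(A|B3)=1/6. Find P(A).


P(A) = P(A|B1)P(B1) + P(A|B2)P(B2) + P(A|B3)P(B3)
= 1/4*2/7 + 5/11*9/14 + 1/6*1/14
= 1/14 + 45/154 + 1/84 = 347/924

347/924


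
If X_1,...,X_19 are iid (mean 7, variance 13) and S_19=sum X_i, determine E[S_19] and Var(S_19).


E[S_n] = n*mu = 19*7 = 133
Var(S_n) = n*sigma^2 = 19*13 = 247

E[S_19]=133, Var(S_19)=247


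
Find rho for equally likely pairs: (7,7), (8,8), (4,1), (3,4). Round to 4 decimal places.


Cov(X,Y) = 4.7500, Var(X) = 4.2500, Var(Y) = 7.5000
rho = Cov/(sqrt(VarX)*sqrt(VarY)) = 0.8413

0.8413


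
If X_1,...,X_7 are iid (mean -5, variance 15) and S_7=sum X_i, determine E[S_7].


E[S_n] = n*E[X_1] = 7*-5 = -35

-35


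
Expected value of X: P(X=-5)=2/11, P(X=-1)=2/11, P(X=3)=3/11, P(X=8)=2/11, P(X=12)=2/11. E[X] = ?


E[X] = sum(x * P(x))
= -5*2/11 - 1*2/11 + 3*3/11 + 8*2/11 + 12*2/11
= 37/11

37/11


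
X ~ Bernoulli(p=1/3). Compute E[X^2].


For Bernoulli: X in {0,1}
E[X^2] = 0^2*(1-1/3) + 1^2*1/3 = 1/3

1/3


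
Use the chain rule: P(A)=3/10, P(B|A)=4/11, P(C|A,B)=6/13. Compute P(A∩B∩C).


P(A∩B∩C) = P(A) * P(B|A) * P(C|A∩B)
= 3/10 * 4/11 * 6/13
= 6/55 * 6/13 = 36/715

36/715


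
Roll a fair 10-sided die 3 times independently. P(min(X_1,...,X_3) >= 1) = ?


P(min >= 1) = P(all X_i >= 1) = (P(X_1 >= 1))^3
= (10/10)^3 = 1^3 = 1

1


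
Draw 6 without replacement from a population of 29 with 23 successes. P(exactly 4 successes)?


P(X=4) = C(23,4)*C(6,2) / C(29,6)
= 8855*15 / 475020
= 132825/475020 = 1265/4524

1265/4524


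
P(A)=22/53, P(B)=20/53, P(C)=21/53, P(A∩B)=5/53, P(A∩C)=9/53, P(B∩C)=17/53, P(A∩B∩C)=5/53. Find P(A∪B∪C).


P(A∪B∪C) = P(A)+P(B)+P(C) - P(AB)-P(AC)-P(BC) + P(ABC)
= 22/53+20/53+21/53 - 5/53-9/53-17/53 + 5/53
= 37/53

37/53


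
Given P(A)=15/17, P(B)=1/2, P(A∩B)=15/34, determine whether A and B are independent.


P(A)*P(B) = 15/17*1/2 = 15/34
P(A∩B) = 15/34, which equals P(A)P(B), so independent

Yes, A and B are independent


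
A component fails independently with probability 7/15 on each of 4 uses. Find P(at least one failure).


P(at least one) = 1 - P(none)
P(none) = (1 - 7/15)^4 = (8/15)^4 = 4096/50625
P(at least one) = 1 - 4096/50625 = 46529/50625

46529/50625


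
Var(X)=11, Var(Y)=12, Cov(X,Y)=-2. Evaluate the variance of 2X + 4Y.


Var(2X + 4Y) = 2^2*Var(X) + 4^2*Var(Y) + 2*2*4*Cov(X,Y)
= 4*11 + 16*12 + 16*(-2)
= 44 + 192 - 32 = 204

204


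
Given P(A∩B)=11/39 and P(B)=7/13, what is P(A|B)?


P(A|B) = P(A∩B)/P(B) = (11/39)/(21/39) = 11/21

11/21


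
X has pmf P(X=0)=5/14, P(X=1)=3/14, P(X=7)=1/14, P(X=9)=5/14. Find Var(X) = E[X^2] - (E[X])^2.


E[X] = 55/14, E[X^2] = 457/14
Var(X) = E[X^2] - (E[X])^2 = 457/14 - (55/14)^2 = 3373/196

3373/196


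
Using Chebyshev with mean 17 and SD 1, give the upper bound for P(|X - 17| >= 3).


k = 3/1 = 3
Chebyshev: P(|X-mu| >= k*sigma) <= 1/k^2 = 1/3^2 = 1/9

1/9


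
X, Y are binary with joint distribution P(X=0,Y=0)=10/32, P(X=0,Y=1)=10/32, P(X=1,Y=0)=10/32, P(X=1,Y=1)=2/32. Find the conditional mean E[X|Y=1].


P(Y=1) = 12/32
E[X|Y=1] = (0*10 + 1*2)/12 = 2/12 = 1/6

1/6


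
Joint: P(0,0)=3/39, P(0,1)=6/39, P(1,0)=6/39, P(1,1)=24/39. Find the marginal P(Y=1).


P(Y=1) = P(0,1)+P(1,1) = 6/39 + 24/39 = 30/39 = 10/13

10/13


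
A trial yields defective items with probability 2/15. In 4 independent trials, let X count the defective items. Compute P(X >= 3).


P(X>=3) = P(X=3) + P(X=4)
= 416/50625 + 16/50625
= 16/1875

16/1875


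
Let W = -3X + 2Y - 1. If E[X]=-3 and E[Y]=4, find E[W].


E[-3X + 2Y - 1] = -3*E[X] + 2*E[Y] - 1
= (-3)*(-3) + (2)*(4) + (-1)
= 9 + 8 - 1 = 16

16


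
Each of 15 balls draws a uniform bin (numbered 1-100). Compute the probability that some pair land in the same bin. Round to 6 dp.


P(all different) = prod((100-i)/100 for i=0..14) = 0.331284
P(at least one match) = 1 - 0.331284 = 0.668716

0.668716


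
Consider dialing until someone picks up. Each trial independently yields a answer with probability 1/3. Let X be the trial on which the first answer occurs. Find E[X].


For geometric (trials until first success), E[X] = 1/p = 1/(1/3) = 3

3


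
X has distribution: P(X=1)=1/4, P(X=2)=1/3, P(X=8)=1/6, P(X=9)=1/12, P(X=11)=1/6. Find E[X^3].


E[X^3] = sum(g(x)*P(x))
= 1*1/4 + 8*1/3 + 512*1/6 + 729*1/12 + 1331*1/6
= 2225/6

2225/6


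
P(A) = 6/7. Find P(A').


P(A') = 1 - P(A) = 1 - 6/7 = 1/7

1/7


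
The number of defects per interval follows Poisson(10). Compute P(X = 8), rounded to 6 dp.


P(X=8) = e^(-10) * 10^8 / 8!
≈ 0.00004539992976 * 100000000 / 40320
≈ 0.112599

0.112599


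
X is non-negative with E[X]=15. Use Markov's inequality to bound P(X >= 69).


Markov: P(X >= a) <= E[X]/a
P(X >= 69) <= 15/69 = 5/23

5/23


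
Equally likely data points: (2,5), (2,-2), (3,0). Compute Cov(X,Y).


E[X]=7/3, E[Y]=1, E[XY]=2
Cov(X,Y) = E[XY] - E[X]E[Y] = 2 - 7/3*1 = -1/3

-1/3


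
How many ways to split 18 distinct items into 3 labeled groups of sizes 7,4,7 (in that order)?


18! = 6402373705728000
Denominator: 7!=5040 * 4!=24 * 7!=5040
Coefficient = 6402373705728000 / 609638400 = 10501920

10501920


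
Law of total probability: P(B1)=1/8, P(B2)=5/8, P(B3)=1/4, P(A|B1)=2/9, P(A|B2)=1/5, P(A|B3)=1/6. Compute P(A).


P(A) = P(A|B1)P(B1) + P(A|B2)P(B2) + P(A|B3)P(B3)
= 2/9*1/8 + 1/5*5/8 + 1/6*1/4
= 1/36 + 1/8 + 1/24 = 7/36

7/36


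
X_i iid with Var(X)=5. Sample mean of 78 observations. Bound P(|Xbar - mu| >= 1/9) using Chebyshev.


Var(Xbar) = Var(X)/n = 5/78
Chebyshev: P(|Xbar-mu| >= 1/9) <= Var(Xbar)/(1/9)^2 = (5/78)/(1/81) = 135/26
Bound exceeds 1, so trivial bound: 1

1


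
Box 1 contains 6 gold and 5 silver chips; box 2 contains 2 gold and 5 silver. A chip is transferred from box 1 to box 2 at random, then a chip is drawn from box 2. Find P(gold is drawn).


P(transfer gold) = 6/11; P(transfer silver) = 5/11
If gold transferred: Urn II has 3 gold of 8, so P(gold|gold moved) = 3/8
If silver transferred: Urn II has 2 gold of 8, so P(gold|silver moved) = 1/4
By total probability: P(gold) = 6/11*3/8 + 5/11*1/4 = 7/22

7/22


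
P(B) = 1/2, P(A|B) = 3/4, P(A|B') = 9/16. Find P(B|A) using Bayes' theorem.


P(A) = P(A|B)P(B) + P(A|B')P(B') = 3/4*1/2 + 9/16*1/2 = 21/32
P(B|A) = P(A|B)P(B)/P(A) = (3/8)/(21/32) = 4/7

4/7


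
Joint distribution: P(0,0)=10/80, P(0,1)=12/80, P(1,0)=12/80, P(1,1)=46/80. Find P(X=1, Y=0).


Read from table: P(X=1, Y=0) = 12/80 = 3/20

3/20


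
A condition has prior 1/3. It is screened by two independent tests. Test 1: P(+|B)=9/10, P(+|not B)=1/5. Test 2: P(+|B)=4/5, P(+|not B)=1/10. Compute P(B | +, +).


After test 1: P(+) = 9/10*1/3 + 1/5*2/3 = 13/30
P(B|+) = (3/10)/(13/30) = 9/13
After test 2 (use post1 as new prior): P(+) = 4/5*9/13 + 1/10*4/13 = 38/65
P(B|+,+) = (36/65)/(38/65) = 18/19

18/19


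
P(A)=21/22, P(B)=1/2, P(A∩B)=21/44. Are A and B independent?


P(A)*P(B) = 21/22*1/2 = 21/44
P(A∩B) = 21/44, which equals P(A)P(B), so independent

Yes, A and B are independent


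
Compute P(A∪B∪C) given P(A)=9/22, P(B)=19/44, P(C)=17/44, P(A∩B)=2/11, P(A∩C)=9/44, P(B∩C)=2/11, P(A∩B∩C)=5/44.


P(A∪B∪C) = P(A)+P(B)+P(C) - P(AB)-P(AC)-P(BC) + P(ABC)
= 9/22+19/44+17/44 - 2/11-9/44-2/11 + 5/44
= 17/22

17/22


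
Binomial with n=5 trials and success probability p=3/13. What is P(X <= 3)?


P(X<=3) = P(X=0) + P(X=1) + P(X=2) + P(X=3)
= 100000/371293 + 150000/371293 + 90000/371293 + 27000/371293
= 367000/371293

367000/371293


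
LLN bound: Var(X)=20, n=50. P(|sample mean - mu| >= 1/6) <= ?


Var(Xbar) = Var(X)/n = 20/50
Chebyshev: P(|Xbar-mu| >= 1/6) <= Var(Xbar)/(1/6)^2 = (2/5)/(1/36) = 72/5
Bound exceeds 1, so trivial bound: 1

1


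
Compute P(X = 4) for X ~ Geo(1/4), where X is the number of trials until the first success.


P(X=4) = (1-p)^3 * p = (3/4)^3 * 1/4
= 27/64 * 1/4 = 27/256

27/256


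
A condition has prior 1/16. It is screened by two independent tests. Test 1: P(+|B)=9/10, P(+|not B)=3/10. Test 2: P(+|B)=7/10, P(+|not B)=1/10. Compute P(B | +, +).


After test 1: P(+) = 9/10*1/16 + 3/10*15/16 = 27/80
P(B|+) = (9/160)/(27/80) = 1/6
After test 2 (use post1 as new prior): P(+) = 7/10*1/6 + 1/10*5/6 = 1/5
P(B|+,+) = (7/60)/(1/5) = 7/12

7/12


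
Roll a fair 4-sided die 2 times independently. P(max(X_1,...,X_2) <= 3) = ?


P(max <= 3) = P(all X_i <= 3) = (P(X_1 <= 3))^2
= (3/4)^2 = 9/16

9/16


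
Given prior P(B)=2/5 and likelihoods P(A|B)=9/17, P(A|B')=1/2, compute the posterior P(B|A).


P(A) = P(A|B)P(B) + P(A|B')P(B') = 9/17*2/5 + 1/2*3/5 = 87/170
P(B|A) = P(A|B)P(B)/P(A) = (18/85)/(87/170) = 12/29

12/29


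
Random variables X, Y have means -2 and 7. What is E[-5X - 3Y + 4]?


E[-5X - 3Y + 4] = -5*E[X] - 3*E[Y] + 4
= (-5)*(-2) + (-3)*(7) + (4)
= 10 - 21 + 4 = -7

-7


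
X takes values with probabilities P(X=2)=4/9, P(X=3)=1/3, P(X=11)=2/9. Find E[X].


E[X] = sum(x * P(x))
= 2*4/9 + 3*1/3 + 11*2/9
= 13/3

13/3


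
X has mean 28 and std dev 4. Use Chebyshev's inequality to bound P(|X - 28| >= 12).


k = 12/4 = 3
Chebyshev: P(|X-mu| >= k*sigma) <= 1/k^2 = 1/3^2 = 1/9

1/9


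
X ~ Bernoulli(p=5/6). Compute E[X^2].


For Bernoulli: X in {0,1}
E[X^2] = 0^2*(1-5/6) + 1^2*5/6 = 5/6

5/6


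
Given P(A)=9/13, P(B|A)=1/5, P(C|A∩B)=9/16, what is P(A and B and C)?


P(A∩B∩C) = P(A) * P(B|A) * P(C|A∩B)
= 9/13 * 1/5 * 9/16
= 9/65 * 9/16 = 81/1040

81/1040


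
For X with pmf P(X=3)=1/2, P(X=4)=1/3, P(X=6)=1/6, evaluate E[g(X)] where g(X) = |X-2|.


E[|X-2|] = sum(g(x)*P(x))
= 1*1/2 + 2*1/3 + 4*1/6
= 11/6

11/6


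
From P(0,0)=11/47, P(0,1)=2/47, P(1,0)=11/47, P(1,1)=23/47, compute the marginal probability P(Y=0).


P(Y=0) = P(0,0)+P(1,0) = 11/47 + 11/47 = 22/47

22/47


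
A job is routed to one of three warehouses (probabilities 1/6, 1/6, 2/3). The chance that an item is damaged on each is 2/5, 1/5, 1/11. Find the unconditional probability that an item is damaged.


P(A) = P(A|B1)P(B1) + P(A|B2)P(B2) + P(A|B3)P(B3)
= 2/5*1/6 + 1/5*1/6 + 1/11*2/3
= 1/15 + 1/30 + 2/33 = 53/330

53/330


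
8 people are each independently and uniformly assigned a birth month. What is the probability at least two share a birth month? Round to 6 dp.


P(all different) = prod((12-i)/12 for i=0..7) = 0.046417
P(at least one match) = 1 - 0.046417 = 0.953583

0.953583


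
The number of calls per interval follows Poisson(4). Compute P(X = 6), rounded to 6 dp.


P(X=6) = e^(-4) * 4^6 / 6!
≈ 0.01831563889 * 4096 / 720
≈ 0.104196

0.104196


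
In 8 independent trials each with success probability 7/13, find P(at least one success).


P(at least one) = 1 - P(none)
P(none) = (1 - 7/13)^8 = (6/13)^8 = 1679616/815730721
P(at least one) = 1 - 1679616/815730721 = 814051105/815730721

814051105/815730721


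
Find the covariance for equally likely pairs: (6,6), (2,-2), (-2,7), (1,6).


E[X]=7/4, E[Y]=17/4, E[XY]=6
Cov(X,Y) = E[XY] - E[X]E[Y] = 6 - 7/4*17/4 = -23/16

-23/16


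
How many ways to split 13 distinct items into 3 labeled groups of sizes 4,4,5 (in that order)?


13! = 6227020800
Denominator: 4!=24 * 4!=24 * 5!=120
Coefficient = 6227020800 / 69120 = 90090

90090


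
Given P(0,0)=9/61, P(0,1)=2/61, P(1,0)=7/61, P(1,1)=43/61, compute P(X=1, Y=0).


Read from table: P(X=1, Y=0) = 7/61

7/61


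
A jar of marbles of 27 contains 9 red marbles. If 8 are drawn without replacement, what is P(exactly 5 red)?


P(X=5) = C(9,5)*C(18,3) / C(27,8)
= 126*816 / 2220075
= 102816/2220075 = 3808/82225

3808/82225


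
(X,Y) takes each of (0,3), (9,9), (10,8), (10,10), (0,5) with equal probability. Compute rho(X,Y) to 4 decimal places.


Cov(X,Y) = 11.6000, Var(X) = 22.5600, Var(Y) = 6.8000
rho = Cov/(sqrt(VarX)*sqrt(VarY)) = 0.9366

0.9366


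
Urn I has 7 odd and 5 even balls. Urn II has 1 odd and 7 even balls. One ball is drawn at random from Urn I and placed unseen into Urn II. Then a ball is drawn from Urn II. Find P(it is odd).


P(transfer odd) = 7/12; P(transfer even) = 5/12
If odd transferred: Urn II has 2 odd of 9, so P(odd|odd moved) = 2/9
If even transferred: Urn II has 1 odd of 9, so P(odd|even moved) = 1/9
By total probability: P(odd) = 7/12*2/9 + 5/12*1/9 = 19/108

19/108


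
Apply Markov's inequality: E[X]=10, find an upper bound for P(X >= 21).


Markov: P(X >= a) <= E[X]/a
P(X >= 21) <= 10/21

10/21


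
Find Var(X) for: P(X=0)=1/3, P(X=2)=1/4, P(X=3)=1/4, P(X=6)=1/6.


E[X] = 9/4, E[X^2] = 37/4
Var(X) = E[X^2] - (E[X])^2 = 37/4 - (9/4)^2 = 67/16

67/16


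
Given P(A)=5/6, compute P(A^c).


P(A') = 1 - P(A) = 1 - 5/6 = 1/6

1/6


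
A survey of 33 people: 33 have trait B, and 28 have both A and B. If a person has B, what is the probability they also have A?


P(A|B) = P(A∩B)/P(B) = (28/33)/(33/33) = 28/33

28/33


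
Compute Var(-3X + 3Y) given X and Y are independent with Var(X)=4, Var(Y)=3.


Independence => Cov(X,Y)=0
Var(-3X + 3Y) = (-3)^2*Var(X) + 3^2*Var(Y)
= 9*4 + 9*3 = 63

63


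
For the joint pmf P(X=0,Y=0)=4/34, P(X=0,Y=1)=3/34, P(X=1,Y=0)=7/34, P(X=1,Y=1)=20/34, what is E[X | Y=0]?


P(Y=0) = 11/34
E[X|Y=0] = (0*4 + 1*7)/11 = 7/11

7/11


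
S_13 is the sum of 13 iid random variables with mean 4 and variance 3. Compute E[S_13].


E[S_n] = n*E[X_1] = 13*4 = 52

52


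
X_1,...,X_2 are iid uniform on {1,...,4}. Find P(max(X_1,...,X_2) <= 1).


P(max <= 1) = P(all X_i <= 1) = (P(X_1 <= 1))^2
= (1/4)^2 = 1/16

1/16


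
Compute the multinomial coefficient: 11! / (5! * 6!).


11! = 39916800
Denominator: 5!=120 * 6!=720
Coefficient = 39916800 / 86400 = 462

462


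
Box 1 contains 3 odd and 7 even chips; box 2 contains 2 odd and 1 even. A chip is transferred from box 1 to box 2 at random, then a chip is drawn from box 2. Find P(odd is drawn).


P(transfer odd) = 3/10; P(transfer even) = 7/10
If odd transferred: Urn II has 3 odd of 4, so P(odd|odd moved) = 3/4
If even transferred: Urn II has 2 odd of 4, so P(odd|even moved) = 1/2
By total probability: P(odd) = 3/10*3/4 + 7/10*1/2 = 23/40

23/40


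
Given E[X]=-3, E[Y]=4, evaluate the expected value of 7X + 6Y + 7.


E[7X + 6Y + 7] = 7*E[X] + 6*E[Y] + 7
= (7)*(-3) + (6)*(4) + (7)
= -21 + 24 + 7 = 10

10


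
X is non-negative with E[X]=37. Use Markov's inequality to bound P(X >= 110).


Markov: P(X >= a) <= E[X]/a
P(X >= 110) <= 37/110

37/110


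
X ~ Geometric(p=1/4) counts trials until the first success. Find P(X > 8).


P(X > 8) = P(first 8 trials all fail) = (1-p)^8 = (3/4)^8 = 6561/65536

6561/65536


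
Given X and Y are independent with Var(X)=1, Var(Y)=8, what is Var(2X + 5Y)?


Independence => Cov(X,Y)=0
Var(2X + 5Y) = 2^2*Var(X) + 5^2*Var(Y)
= 4*1 + 25*8 = 204

204


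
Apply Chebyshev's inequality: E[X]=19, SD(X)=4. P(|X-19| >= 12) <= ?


k = 12/4 = 3
Chebyshev: P(|X-mu| >= k*sigma) <= 1/k^2 = 1/3^2 = 1/9

1/9


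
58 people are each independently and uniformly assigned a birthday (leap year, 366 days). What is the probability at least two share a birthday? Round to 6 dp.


P(all different) = prod((366-i)/366 for i=0..57) = 0.008451
P(at least one match) = 1 - 0.008451 = 0.991549

0.991549


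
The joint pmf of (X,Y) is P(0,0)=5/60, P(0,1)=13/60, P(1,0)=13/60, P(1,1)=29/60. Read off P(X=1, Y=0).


Read from table: P(X=1, Y=0) = 13/60

13/60


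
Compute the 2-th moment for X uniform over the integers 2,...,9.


E[X^2] = (1/8) * sum(x^2 for x=2..9)
= 284/8 = 71/2

71/2


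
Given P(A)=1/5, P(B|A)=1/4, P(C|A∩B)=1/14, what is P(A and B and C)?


P(A∩B∩C) = P(A) * P(B|A) * P(C|A∩B)
= 1/5 * 1/4 * 1/14
= 1/20 * 1/14 = 1/280

1/280


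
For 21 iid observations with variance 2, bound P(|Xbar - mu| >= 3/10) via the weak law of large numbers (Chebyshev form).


Var(Xbar) = Var(X)/n = 2/21
Chebyshev: P(|Xbar-mu| >= 3/10) <= Var(Xbar)/(3/10)^2 = (2/21)/(9/100) = 200/189
Bound exceeds 1, so trivial bound: 1

1


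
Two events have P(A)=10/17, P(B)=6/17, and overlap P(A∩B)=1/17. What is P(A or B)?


P(A∪B) = P(A) + P(B) - P(A∩B)
= 10/17 + 6/17 - 1/17 = 15/17

15/17


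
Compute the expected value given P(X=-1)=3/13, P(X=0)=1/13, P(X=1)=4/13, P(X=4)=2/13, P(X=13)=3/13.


E[X] = sum(x * P(x))
= -1*3/13 + 0*1/13 + 1*4/13 + 4*2/13 + 13*3/13
= 48/13

48/13


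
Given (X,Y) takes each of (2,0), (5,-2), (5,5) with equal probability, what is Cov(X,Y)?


E[X]=4, E[Y]=1, E[XY]=5
Cov(X,Y) = E[XY] - E[X]E[Y] = 5 - 4*1 = 1

1


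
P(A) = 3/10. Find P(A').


P(A') = 1 - P(A) = 1 - 3/10 = 7/10

7/10


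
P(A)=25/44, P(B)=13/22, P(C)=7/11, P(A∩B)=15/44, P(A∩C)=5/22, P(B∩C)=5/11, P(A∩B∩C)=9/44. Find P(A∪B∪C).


P(A∪B∪C) = P(A)+P(B)+P(C) - P(AB)-P(AC)-P(BC) + P(ABC)
= 25/44+13/22+7/11 - 15/44-5/22-5/11 + 9/44
= 43/44

43/44


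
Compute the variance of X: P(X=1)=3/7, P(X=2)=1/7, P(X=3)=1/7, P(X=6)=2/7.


E[X] = 20/7, E[X^2] = 88/7
Var(X) = E[X^2] - (E[X])^2 = 88/7 - (20/7)^2 = 216/49

216/49


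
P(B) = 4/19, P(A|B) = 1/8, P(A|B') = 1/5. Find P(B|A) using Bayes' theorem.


P(A) = P(A|B)P(B) + P(A|B')P(B') = 1/8*4/19 + 1/5*15/19 = 7/38
P(B|A) = P(A|B)P(B)/P(A) = (1/38)/(7/38) = 1/7

1/7


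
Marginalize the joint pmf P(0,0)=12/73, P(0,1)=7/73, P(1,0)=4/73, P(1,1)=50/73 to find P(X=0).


P(X=0) = P(0,0)+P(0,1) = 12/73 + 7/73 = 19/73

19/73


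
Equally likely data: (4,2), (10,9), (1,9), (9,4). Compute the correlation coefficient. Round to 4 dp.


Cov(X,Y) = -0.2500, Var(X) = 13.5000, Var(Y) = 9.5000
rho = Cov/(sqrt(VarX)*sqrt(VarY)) = -0.0221

-0.0221


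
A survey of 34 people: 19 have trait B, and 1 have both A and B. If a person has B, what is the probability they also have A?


P(A|B) = P(A∩B)/P(B) = (1/34)/(19/34) = 1/19

1/19


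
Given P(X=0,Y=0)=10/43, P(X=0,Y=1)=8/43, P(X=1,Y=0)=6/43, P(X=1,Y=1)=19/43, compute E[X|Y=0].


P(Y=0) = 16/43
E[X|Y=0] = (0*10 + 1*6)/16 = 6/16 = 3/8

3/8


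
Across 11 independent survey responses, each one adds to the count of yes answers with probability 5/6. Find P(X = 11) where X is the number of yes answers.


P(X=11) = C(11,11) * p^11 * (1-p)^0
= 1 * 48828125/362797056 * 1
= 48828125/362797056

48828125/362797056


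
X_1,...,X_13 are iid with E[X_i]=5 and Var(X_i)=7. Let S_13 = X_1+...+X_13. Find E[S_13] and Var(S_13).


E[S_n] = n*mu = 13*5 = 65
Var(S_n) = n*sigma^2 = 13*7 = 91

E[S_13]=65, Var(S_13)=91


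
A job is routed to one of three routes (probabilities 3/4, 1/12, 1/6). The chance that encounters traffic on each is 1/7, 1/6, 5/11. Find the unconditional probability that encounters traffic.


P(A) = P(A|B1)P(B1) + P(A|B2)P(B2) + P(A|B3)P(B3)
= 1/7*3/4 + 1/6*1/12 + 5/11*1/6
= 3/28 + 1/72 + 5/66 = 1091/5544

1091/5544


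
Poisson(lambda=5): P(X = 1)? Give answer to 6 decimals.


P(X=1) = e^(-5) * 5^1 / 1!
≈ 0.006737946999 * 5 / 1
≈ 0.033690

0.033690


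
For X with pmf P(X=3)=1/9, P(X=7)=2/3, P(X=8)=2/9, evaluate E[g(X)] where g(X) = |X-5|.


E[|X-5|] = sum(g(x)*P(x))
= 2*1/9 + 2*2/3 + 3*2/9
= 20/9

20/9


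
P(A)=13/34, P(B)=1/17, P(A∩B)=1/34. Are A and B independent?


P(A)*P(B) = 13/34*1/17 = 13/578
P(A∩B) = 1/34 != 13/578, so not independent

No, A and B are not independent


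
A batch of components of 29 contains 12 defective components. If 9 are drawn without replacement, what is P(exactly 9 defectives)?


P(X=9) = C(12,9)*C(17,0) / C(29,9)
= 220*1 / 10015005
= 220/10015005 = 4/182091

4/182091


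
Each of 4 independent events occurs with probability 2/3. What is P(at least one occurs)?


P(at least one) = 1 - P(none)
P(none) = (1 - 2/3)^4 = (1/3)^4 = 1/81
P(at least one) = 1 - 1/81 = 80/81

80/81
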